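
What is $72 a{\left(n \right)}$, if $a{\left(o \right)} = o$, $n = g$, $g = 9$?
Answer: $648$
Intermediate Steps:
$n = 9$
$72 a{\left(n \right)} = 72 \cdot 9 = 648$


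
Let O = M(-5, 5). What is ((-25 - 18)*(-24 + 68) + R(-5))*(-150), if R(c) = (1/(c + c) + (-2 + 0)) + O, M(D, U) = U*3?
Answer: 281865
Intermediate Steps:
M(D, U) = 3*U
O = 15 (O = 3*5 = 15)
R(c) = 13 + 1/(2*c) (R(c) = (1/(c + c) + (-2 + 0)) + 15 = (1/(2*c) - 2) + 15 = (-2 + 1/(2*c)) + 15 = 13 + 1/(2*c))
((-25 - 18)*(-24 + 68) + R(-5))*(-150) = ((-25 - 18)*(-24 + 68) + (13 + (½)/(-5)))*(-150) = (-43*44 + (13 + (½)*(-⅕)))*(-150) = (-1892 + (13 - ⅒))*(-150) = (-1892 + 129/10)*(-150) = -18791/10*(-150) = 281865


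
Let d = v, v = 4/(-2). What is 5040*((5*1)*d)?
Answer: -50400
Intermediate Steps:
v = -2 (v = 4*(-½) = -2)
d = -2
5040*((5*1)*d) = 5040*((5*1)*(-2)) = 5040*(5*(-2)) = 5040*(-10) = -50400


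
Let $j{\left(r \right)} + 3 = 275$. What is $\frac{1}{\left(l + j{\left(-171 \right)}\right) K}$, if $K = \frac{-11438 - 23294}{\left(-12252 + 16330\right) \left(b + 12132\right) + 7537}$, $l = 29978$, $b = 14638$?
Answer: $- \frac{109175597}{1050643000} \approx -0.10391$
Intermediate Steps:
$j{\left(r \right)} = 272$ ($j{\left(r \right)} = -3 + 275 = 272$)
$K = - \frac{34732}{109175597}$ ($K = \frac{-11438 - 23294}{\left(-12252 + 16330\right) \left(14638 + 12132\right) + 7537} = - \frac{34732}{4078 \cdot 26770 + 7537} = - \frac{34732}{109168060 + 7537} = - \frac{34732}{109175597} \approx -0.00031813$)
$\frac{1}{\left(l + j{\left(-171 \right)}\right) K} = \frac{1}{\left(29978 + 272\right) \left(- \frac{34732}{109175597}\right)} = \frac{1}{30250} \left(- \frac{109175597}{34732}\right) = - \frac{109175597}{1050643000}$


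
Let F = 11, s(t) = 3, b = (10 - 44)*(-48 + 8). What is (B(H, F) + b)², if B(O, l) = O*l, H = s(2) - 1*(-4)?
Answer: 2064969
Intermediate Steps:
b = 1360 (b = -34*(-40) = 1360)
H = 7 (H = 3 - 1*(-4) = 3 + 4 = 7)
(B(H, F) + b)² = (7*11 + 1360)² = (77 + 1360)² = 1437² = 2064969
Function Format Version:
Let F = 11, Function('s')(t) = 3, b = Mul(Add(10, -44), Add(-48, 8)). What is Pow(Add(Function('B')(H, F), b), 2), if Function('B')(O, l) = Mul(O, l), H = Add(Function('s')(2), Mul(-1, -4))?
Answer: 2064969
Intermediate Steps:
b = 1360 (b = Mul(-34, -40) = 1360)
H = 7 (H = Add(3, Mul(-1, -4)) = Add(3, 4) = 7)
Pow(Add(Function('B')(H, F), b), 2) = Pow(Add(Mul(7, 11), 1360), 2) = Pow(Add(77, 1360), 2) = Pow(1437, 2) = 2064969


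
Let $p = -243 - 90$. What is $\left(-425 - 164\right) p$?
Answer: $196137$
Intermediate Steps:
$p = -333$ ($p = -243 - 90 = -333$)
$\left(-425 - 164\right) p = \left(-425 - 164\right) \left(-333\right) = \left(-589\right) \left(-333\right) = 196137$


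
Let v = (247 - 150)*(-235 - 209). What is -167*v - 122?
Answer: 7192234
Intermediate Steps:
v = -43068 (v = 97*(-444) = -43068)
-167*v - 122 = -167*(-43068) - 122 = 7192356 - 122 = 7192234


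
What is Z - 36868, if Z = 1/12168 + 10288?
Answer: -323425439/12168 ≈ -26580.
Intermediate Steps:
Z = 125184385/12168 (Z = 1/12168 + 10288 = 125184385/12168 ≈ 10288.)
Z - 36868 = 125184385/12168 - 36868 = -323425439/12168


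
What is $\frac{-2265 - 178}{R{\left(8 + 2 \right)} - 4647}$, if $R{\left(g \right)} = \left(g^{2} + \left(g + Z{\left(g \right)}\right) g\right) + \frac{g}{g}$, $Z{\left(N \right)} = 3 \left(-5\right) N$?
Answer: $\frac{2443}{5946} \approx 0.41086$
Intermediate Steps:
$Z{\left(N \right)} = - 15 N$
$R{\left(g \right)} = 1 - 13 g^{2}$ ($R{\left(g \right)} = \left(g^{2} + \left(g - 15 g\right) g\right) + \frac{g}{g} = \left(g^{2} + - 14 g g\right) + 1 = \left(g^{2} - 14 g^{2}\right) + 1 = - 13 g^{2} + 1 = 1 - 13 g^{2}$)
$\frac{-2265 - 178}{R{\left(8 + 2 \right)} - 4647} = \frac{-2265 - 178}{\left(1 - 13 \left(8 + 2\right)^{2}\right) - 4647} = - \frac{2443}{\left(1 - 13 \cdot 10^{2}\right) - 4647} = - \frac{2443}{\left(1 - 1300\right) - 4647} = - \frac{2443}{-1299 - 4647} = - \frac{2443}{-5946} = \left(-2443\right) \left(- \frac{1}{5946}\right) = \frac{2443}{5946}$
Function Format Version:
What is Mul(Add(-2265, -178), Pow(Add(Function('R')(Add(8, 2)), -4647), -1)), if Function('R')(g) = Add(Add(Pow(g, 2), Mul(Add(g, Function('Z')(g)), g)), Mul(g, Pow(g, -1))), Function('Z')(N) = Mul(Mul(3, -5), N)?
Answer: Rational(2443, 5946) ≈ 0.41086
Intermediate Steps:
Function('Z')(N) = Mul(-15, N)
Function('R')(g) = Add(1, Mul(-13, Pow(g, 2))) (Function('R')(g) = Add(Add(Pow(g, 2), Mul(Add(g, Mul(-15, g)), g)), Mul(g, Pow(g, -1))) = Add(Add(Pow(g, 2), Mul(Mul(-14, g), g)), 1) = Add(Add(Pow(g, 2), Mul(-14, Pow(g, 2))), 1) = Add(Mul(-13, Pow(g, 2)), 1) = Add(1, Mul(-13, Pow(g, 2))))
Mul(Add(-2265, -178), Pow(Add(Function('R')(Add(8, 2)), -4647), -1)) = Mul(Add(-2265, -178), Pow(Add(Add(1, Mul(-13, Pow(Add(8, 2), 2))), -4647), -1)) = Mul(-2443, Pow(Add(Add(1, Mul(-13, Pow(10, 2))), -4647), -1)) = Mul(-2443, Pow(Add(Add(1, Mul(-13, 100)), -4647), -1)) = Mul(-2443, Pow(Add(Add(1, -1300), -4647), -1)) = Mul(-2443, Pow(Add(-1299, -4647), -1)) = Mul(-2443, Pow(-5946, -1)) = Mul(-2443, Rational(-1, 5946)) = Rational(2443, 5946)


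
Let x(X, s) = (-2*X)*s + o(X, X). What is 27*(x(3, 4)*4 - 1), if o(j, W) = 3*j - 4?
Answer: -2079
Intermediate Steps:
o(j, W) = -4 + 3*j
x(X, s) = -4 + 3*X - 2*X*s (x(X, s) = (-2*X)*s + (-4 + 3*X) = -2*X*s + (-4 + 3*X) = -4 + 3*X - 2*X*s)
27*(x(3, 4)*4 - 1) = 27*((-4 + 3*3 - 2*3*4)*4 - 1) = 27*((-4 + 9 - 24)*4 - 1) = 27*(-19*4 - 1) = 27*(-76 - 1) = 27*(-77) = -2079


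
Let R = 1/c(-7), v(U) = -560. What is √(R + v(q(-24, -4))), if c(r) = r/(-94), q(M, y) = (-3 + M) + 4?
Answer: I*√26782/7 ≈ 23.379*I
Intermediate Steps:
q(M, y) = 1 + M
c(r) = -r/94 (c(r) = r*(-1/94) = -r/94)
R = 94/7 (R = 1/(-1/94*(-7)) = 1/(7/94) = 94/7 ≈ 13.429)
√(R + v(q(-24, -4))) = √(94/7 - 560) = √(-3826/7) = I*√26782/7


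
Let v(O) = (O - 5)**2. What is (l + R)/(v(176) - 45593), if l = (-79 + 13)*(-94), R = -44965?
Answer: 38761/16352 ≈ 2.3704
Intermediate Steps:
l = 6204 (l = -66*(-94) = 6204)
v(O) = (-5 + O)**2
(l + R)/(v(176) - 45593) = (6204 - 44965)/((-5 + 176)**2 - 45593) = -38761/(171**2 - 45593) = -38761/(29241 - 45593) = -38761/(-16352) = -38761*(-1/16352) = 38761/16352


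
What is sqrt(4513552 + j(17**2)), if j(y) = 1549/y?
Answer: sqrt(1304418077)/17 ≈ 2124.5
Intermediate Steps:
sqrt(4513552 + j(17**2)) = sqrt(4513552 + 1549/(17**2)) = sqrt(4513552 + 1549/289) = sqrt(1304418077/289) = sqrt(1304418077)/17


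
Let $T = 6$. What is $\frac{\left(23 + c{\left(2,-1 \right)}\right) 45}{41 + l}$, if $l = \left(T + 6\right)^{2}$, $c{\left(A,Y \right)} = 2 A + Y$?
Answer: $\frac{234}{37} \approx 6.3243$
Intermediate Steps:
$c{\left(A,Y \right)} = Y + 2 A$
$l = 144$ ($l = \left(6 + 6\right)^{2} = 12^{2} = 144$)
$\frac{\left(23 + c{\left(2,-1 \right)}\right) 45}{41 + l} = \frac{\left(23 + \left(-1 + 2 \cdot 2\right)\right) 45}{41 + 144} = \frac{\left(23 + \left(-1 + 4\right)\right) 45}{185} = \left(23 + 3\right) 45 \cdot \frac{1}{185} = 26 \cdot 45 \cdot \frac{1}{185} = 1170 \cdot \frac{1}{185} = \frac{234}{37}$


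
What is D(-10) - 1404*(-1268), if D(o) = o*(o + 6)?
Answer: 1780312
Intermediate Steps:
D(o) = o*(6 + o)
D(-10) - 1404*(-1268) = -10*(6 - 10) - 1404*(-1268) = -10*(-4) + 1780272 = 40 + 1780272 = 1780312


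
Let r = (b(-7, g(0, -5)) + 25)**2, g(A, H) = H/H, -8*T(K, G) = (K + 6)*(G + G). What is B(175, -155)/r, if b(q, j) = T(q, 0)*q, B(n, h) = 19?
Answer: 19/625 ≈ 0.030400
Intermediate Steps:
T(K, G) = -G*(6 + K)/4 (T(K, G) = -(K + 6)*(G + G)/8 = -(6 + K)*2*G/8 = -G*(6 + K)/4)
g(A, H) = 1
b(q, j) = 0 (b(q, j) = (-1/4*0*(6 + q))*q = 0*q = 0)
r = 625 (r = (0 + 25)**2 = 25**2 = 625)
B(175, -155)/r = 19/625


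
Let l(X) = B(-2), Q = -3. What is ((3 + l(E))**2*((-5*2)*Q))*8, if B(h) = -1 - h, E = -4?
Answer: 3840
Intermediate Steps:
l(X) = 1 (l(X) = -1 - 1*(-2) = -1 + 2 = 1)
((3 + l(E))**2*((-5*2)*Q))*8 = ((3 + 1)**2*(-5*2*(-3)))*8 = (4**2*(-10*(-3)))*8 = (16*30)*8 = 480*8 = 3840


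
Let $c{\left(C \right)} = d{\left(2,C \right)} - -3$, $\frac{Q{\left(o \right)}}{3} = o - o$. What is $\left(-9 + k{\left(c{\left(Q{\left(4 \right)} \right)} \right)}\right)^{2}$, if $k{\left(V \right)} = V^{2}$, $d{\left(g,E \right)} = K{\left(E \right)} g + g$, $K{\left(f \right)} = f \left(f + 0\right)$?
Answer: $256$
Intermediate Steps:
$K{\left(f \right)} = f^{2}$ ($K{\left(f \right)} = f f = f^{2}$)
$Q{\left(o \right)} = 0$ ($Q{\left(o \right)} = 3 \left(o - o\right) = 3 \cdot 0 = 0$)
$d{\left(g,E \right)} = g + g E^{2}$ ($d{\left(g,E \right)} = E^{2} g + g = g E^{2} + g = g + g E^{2}$)
$c{\left(C \right)} = 5 + 2 C^{2}$ ($c{\left(C \right)} = 2 \left(1 + C^{2}\right) - -3 = \left(2 + 2 C^{2}\right) + 3 = 5 + 2 C^{2}$)
$\left(-9 + k{\left(c{\left(Q{\left(4 \right)} \right)} \right)}\right)^{2} = \left(-9 + \left(5 + 2 \cdot 0^{2}\right)^{2}\right)^{2} = \left(-9 + \left(5 + 2 \cdot 0\right)^{2}\right)^{2} = \left(-9 + \left(5 + 0\right)^{2}\right)^{2} = \left(-9 + 5^{2}\right)^{2} = \left(-9 + 25\right)^{2} = 16^{2} = 256$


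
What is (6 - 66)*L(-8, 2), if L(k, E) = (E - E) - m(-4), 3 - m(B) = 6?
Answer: -180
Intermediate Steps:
m(B) = -3 (m(B) = 3 - 1*6 = 3 - 6 = -3)
L(k, E) = 3 (L(k, E) = (E - E) - 1*(-3) = 0 + 3 = 3)
(6 - 66)*L(-8, 2) = (6 - 66)*3 = -60*3 = -180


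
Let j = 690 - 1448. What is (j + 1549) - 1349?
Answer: -558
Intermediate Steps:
j = -758
(j + 1549) - 1349 = (-758 + 1549) - 1349 = 791 - 1349 = -558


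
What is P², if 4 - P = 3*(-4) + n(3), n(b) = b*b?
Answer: 49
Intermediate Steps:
n(b) = b²
P = 7 (P = 4 - (3*(-4) + 3²) = 4 - (-12 + 9) = 4 - 1*(-3) = 4 + 3 = 7)
P² = 7² = 49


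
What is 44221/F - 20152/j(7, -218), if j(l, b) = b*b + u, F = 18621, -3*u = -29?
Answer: 5180207645/2655373221 ≈ 1.9508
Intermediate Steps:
u = 29/3 (u = -⅓*(-29) = 29/3 ≈ 9.6667)
j(l, b) = 29/3 + b² (j(l, b) = b*b + 29/3 = b² + 29/3 = 29/3 + b²)
44221/F - 20152/j(7, -218) = 44221/18621 - 20152/(29/3 + (-218)²) = 44221*(1/18621) - 20152/(29/3 + 47524) = 44221/18621 - 20152/142601/3 = 44221/18621 - 20152*3/142601 = 44221/18621 - 60456/142601 = 5180207645/2655373221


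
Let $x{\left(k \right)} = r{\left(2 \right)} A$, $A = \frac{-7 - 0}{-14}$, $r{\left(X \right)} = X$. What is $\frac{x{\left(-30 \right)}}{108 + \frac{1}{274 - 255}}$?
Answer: $\frac{19}{2053} \approx 0.0092548$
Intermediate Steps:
$A = \frac{1}{2}$ ($A = \left(-7 + 0\right) \left(- \frac{1}{14}\right) = \left(-7\right) \left(- \frac{1}{14}\right) = \frac{1}{2} \approx 0.5$)
$x{\left(k \right)} = 1$ ($x{\left(k \right)} = 2 \cdot \frac{1}{2} = 1$)
$\frac{x{\left(-30 \right)}}{108 + \frac{1}{274 - 255}} = 1 \frac{1}{108 + \frac{1}{274 - 255}} = 1 \frac{1}{108 + \frac{1}{19}} = 1 \frac{1}{\frac{2053}{19}} = 1 \cdot \frac{19}{2053} = \frac{19}{2053}$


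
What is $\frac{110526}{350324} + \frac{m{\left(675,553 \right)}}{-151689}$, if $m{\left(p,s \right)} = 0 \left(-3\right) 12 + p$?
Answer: $\frac{211911663}{681285862} \approx 0.31105$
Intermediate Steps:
$m{\left(p,s \right)} = p$ ($m{\left(p,s \right)} = 0 \cdot 12 + p = 0 + p = p$)
$\frac{110526}{350324} + \frac{m{\left(675,553 \right)}}{-151689} = \frac{110526}{350324} + \frac{675}{-151689} = 110526 \cdot \frac{1}{350324} + 675 \left(- \frac{1}{151689}\right) = \frac{4251}{13474} - \frac{225}{50563} = \frac{211911663}{681285862}$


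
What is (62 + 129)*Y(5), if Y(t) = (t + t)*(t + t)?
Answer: 19100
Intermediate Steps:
Y(t) = 4*t² (Y(t) = (2*t)*(2*t) = 4*t²)
(62 + 129)*Y(5) = (62 + 129)*(4*5²) = 191*(4*25) = 191*100 = 19100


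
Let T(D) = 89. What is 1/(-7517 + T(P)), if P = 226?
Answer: -1/7428 ≈ -0.00013463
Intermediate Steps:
1/(-7517 + T(P)) = 1/(-7517 + 89) = 1/(-7428) = -1/7428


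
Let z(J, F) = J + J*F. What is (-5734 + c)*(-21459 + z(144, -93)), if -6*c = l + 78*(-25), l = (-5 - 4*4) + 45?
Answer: 187868991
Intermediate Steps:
l = 24 (l = (-5 - 16) + 45 = -21 + 45 = 24)
c = 321 (c = -(24 + 78*(-25))/6 = -(24 - 1950)/6 = -⅙*(-1926) = 321)
z(J, F) = J + F*J
(-5734 + c)*(-21459 + z(144, -93)) = (-5734 + 321)*(-21459 + 144*(1 - 93)) = -5413*(-21459 + 144*(-92)) = -5413*(-21459 - 13248) = -5413*(-34707) = 187868991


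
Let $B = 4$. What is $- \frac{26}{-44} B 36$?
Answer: $\frac{936}{11} \approx 85.091$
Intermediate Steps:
$- \frac{26}{-44} B 36 = - \frac{26}{-44} \cdot 4 \cdot 36 = \left(-26\right) \left(- \frac{1}{44}\right) 4 \cdot 36 = \frac{13}{22} \cdot 4 \cdot 36 = \frac{26}{11} \cdot 36 = \frac{936}{11}$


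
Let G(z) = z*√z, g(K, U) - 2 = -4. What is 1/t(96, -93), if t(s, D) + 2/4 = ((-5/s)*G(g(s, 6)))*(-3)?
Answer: -64/57 + 40*I*√2/57 ≈ -1.1228 + 0.99243*I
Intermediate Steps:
g(K, U) = -2 (g(K, U) = 2 - 4 = -2)
G(z) = z^(3/2)
t(s, D) = -½ - 30*I*√2/s (t(s, D) = -½ + ((-5/s)*(-2)^(3/2))*(-3) = -½ + ((-5/s)*(-2*I*√2))*(-3) = -½ + (10*I*√2/s)*(-3) = -½ - 30*I*√2/s)
1/t(96, -93) = 1/((½)*(-1*96 - 60*I*√2)/96) = 1/((½)*(1/96)*(-96 - 60*I*√2)) = 1/(-½ - 5*I*√2/16)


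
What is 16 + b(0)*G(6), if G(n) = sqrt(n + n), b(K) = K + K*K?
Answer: 16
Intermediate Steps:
b(K) = K + K**2
G(n) = sqrt(2)*sqrt(n) (G(n) = sqrt(2*n) = sqrt(2)*sqrt(n))
16 + b(0)*G(6) = 16 + (0*(1 + 0))*(sqrt(2)*sqrt(6)) = 16 + (0*1)*(2*sqrt(3)) = 16 + 0*(2*sqrt(3)) = 16 + 0 = 16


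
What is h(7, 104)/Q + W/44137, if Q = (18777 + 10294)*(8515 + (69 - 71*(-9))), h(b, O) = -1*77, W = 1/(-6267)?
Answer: -133955456/460647596157387 ≈ -2.9080e-7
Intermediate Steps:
W = -1/6267 ≈ -0.00015957
h(b, O) = -77
Q = 268121833 (Q = 29071*(8515 + (69 + 639)) = 29071*(8515 + 708) = 29071*9223 = 268121833)
h(7, 104)/Q + W/44137 = -77/268121833 - 1/6267/44137 = -77*1/268121833 - 1/6267*1/44137 = -11/38303119 - 1/276606579 = -133955456/460647596157387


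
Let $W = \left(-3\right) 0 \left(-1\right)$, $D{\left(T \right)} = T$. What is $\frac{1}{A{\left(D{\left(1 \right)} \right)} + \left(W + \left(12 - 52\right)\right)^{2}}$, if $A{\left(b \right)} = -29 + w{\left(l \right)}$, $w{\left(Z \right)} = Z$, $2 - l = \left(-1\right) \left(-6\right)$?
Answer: $\frac{1}{1567} \approx 0.00063816$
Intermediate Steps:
$l = -4$ ($l = 2 - \left(-1\right) \left(-6\right) = 2 - 6 = -4$)
$W = 0$ ($W = 0 \left(-1\right) = 0$)
$A{\left(b \right)} = -33$ ($A{\left(b \right)} = -29 - 4 = -33$)
$\frac{1}{A{\left(D{\left(1 \right)} \right)} + \left(W + \left(12 - 52\right)\right)^{2}} = \frac{1}{-33 + \left(0 + \left(12 - 52\right)\right)^{2}} = \frac{1}{-33 + \left(0 - 40\right)^{2}} = \frac{1}{-33 + \left(-40\right)^{2}} = \frac{1}{-33 + 1600} = \frac{1}{1567}$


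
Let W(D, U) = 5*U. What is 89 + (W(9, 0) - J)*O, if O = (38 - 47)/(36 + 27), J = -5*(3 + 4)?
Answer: 84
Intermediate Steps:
J = -35 (J = -5*7 = -35)
O = -⅐ (O = -9/63 = -9*1/63 = -⅐ ≈ -0.14286)
89 + (W(9, 0) - J)*O = 89 + (5*0 - 1*(-35))*(-⅐) = 89 + (0 + 35)*(-⅐) = 89 + 35*(-⅐) = 89 - 5 = 84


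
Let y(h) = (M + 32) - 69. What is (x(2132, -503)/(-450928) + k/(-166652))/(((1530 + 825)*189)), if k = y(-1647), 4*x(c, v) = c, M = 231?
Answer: -14692129/2787335222913360 ≈ -5.2710e-9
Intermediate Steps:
x(c, v) = c/4
y(h) = 194 (y(h) = (231 + 32) - 69 = 263 - 69 = 194)
k = 194
(x(2132, -503)/(-450928) + k/(-166652))/(((1530 + 825)*189)) = (((¼)*2132)/(-450928) + 194/(-166652))/(((1530 + 825)*189)) = (533*(-1/450928) + 194*(-1/166652))/((2355*189)) = (-533/450928 - 97/83326)/445095 = -44076387/18787013264*1/445095 = -14692129/2787335222913360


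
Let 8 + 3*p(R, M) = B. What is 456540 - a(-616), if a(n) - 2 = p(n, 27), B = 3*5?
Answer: 1369607/3 ≈ 4.5654e+5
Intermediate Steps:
B = 15
p(R, M) = 7/3 (p(R, M) = -8/3 + (⅓)*15 = -8/3 + 5 = 7/3)
a(n) = 13/3 (a(n) = 2 + 7/3 = 13/3)
456540 - a(-616) = 456540 - 1*13/3 = 456540 - 13/3 = 1369607/3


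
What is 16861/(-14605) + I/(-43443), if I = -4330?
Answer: -669252773/634485015 ≈ -1.0548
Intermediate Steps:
16861/(-14605) + I/(-43443) = 16861/(-14605) - 4330/(-43443) = 16861*(-1/14605) - 4330*(-1/43443) = -16861/14605 + 4330/43443 = -669252773/634485015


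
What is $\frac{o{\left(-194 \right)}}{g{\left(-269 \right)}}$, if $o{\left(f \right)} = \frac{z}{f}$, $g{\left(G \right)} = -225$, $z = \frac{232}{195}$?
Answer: $\frac{116}{4255875} \approx 2.7256 \cdot 10^{-5}$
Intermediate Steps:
$z = \frac{232}{195}$ ($z = 232 \cdot \frac{1}{195} = \frac{232}{195} \approx 1.1897$)
$o{\left(f \right)} = \frac{232}{195 f}$
$\frac{o{\left(-194 \right)}}{g{\left(-269 \right)}} = \frac{\frac{232}{195} \frac{1}{-194}}{-225} = \frac{232}{195} \left(- \frac{1}{194}\right) \left(- \frac{1}{225}\right) = \left(- \frac{116}{18915}\right) \left(- \frac{1}{225}\right) = \frac{116}{4255875}$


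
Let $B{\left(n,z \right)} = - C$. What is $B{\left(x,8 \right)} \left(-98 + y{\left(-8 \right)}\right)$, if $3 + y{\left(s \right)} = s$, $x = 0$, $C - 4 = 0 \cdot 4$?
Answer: $436$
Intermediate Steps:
$C = 4$ ($C = 4 + 0 \cdot 4 = 4 + 0 = 4$)
$y{\left(s \right)} = -3 + s$
$B{\left(n,z \right)} = -4$ ($B{\left(n,z \right)} = \left(-1\right) 4 = -4$)
$B{\left(x,8 \right)} \left(-98 + y{\left(-8 \right)}\right) = - 4 \left(-98 - 11\right) = \left(-4\right) \left(-109\right) = 436$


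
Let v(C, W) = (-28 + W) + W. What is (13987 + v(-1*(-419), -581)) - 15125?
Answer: -2328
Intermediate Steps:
v(C, W) = -28 + 2*W
(13987 + v(-1*(-419), -581)) - 15125 = (13987 + (-28 + 2*(-581))) - 15125 = (13987 + (-28 - 1162)) - 15125 = (13987 - 1190) - 15125 = 12797 - 15125 = -2328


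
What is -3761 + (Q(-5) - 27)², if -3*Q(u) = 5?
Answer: -26453/9 ≈ -2939.2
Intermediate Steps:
Q(u) = -5/3 (Q(u) = -⅓*5 = -5/3)
-3761 + (Q(-5) - 27)² = -3761 + (-5/3 - 27)² = -3761 + (-86/3)² = -3761 + 7396/9 = -26453/9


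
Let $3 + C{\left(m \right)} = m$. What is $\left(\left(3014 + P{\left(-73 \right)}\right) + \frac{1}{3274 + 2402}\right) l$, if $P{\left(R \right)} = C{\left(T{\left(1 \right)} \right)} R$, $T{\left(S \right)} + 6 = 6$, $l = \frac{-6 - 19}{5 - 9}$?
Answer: $\frac{458762725}{22704} \approx 20206.0$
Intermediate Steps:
$l = \frac{25}{4}$ ($l = - \frac{25}{-4} = \left(-25\right) \left(- \frac{1}{4}\right) = \frac{25}{4} \approx 6.25$)
$T{\left(S \right)} = 0$ ($T{\left(S \right)} = -6 + 6 = 0$)
$C{\left(m \right)} = -3 + m$
$P{\left(R \right)} = - 3 R$ ($P{\left(R \right)} = \left(-3 + 0\right) R = - 3 R$)
$\left(\left(3014 + P{\left(-73 \right)}\right) + \frac{1}{3274 + 2402}\right) l = \left(\left(3014 - -219\right) + \frac{1}{3274 + 2402}\right) \frac{25}{4} = \left(\left(3014 + 219\right) + \frac{1}{5676}\right) \frac{25}{4} = \left(3233 + \frac{1}{5676}\right) \frac{25}{4} = \frac{18350509}{5676} \cdot \frac{25}{4} = \frac{458762725}{22704}$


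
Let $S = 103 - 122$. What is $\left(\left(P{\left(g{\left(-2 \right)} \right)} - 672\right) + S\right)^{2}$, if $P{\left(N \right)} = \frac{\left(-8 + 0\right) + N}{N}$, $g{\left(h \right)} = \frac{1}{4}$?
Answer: $521284$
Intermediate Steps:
$S = -19$ ($S = 103 - 122 = -19$)
$g{\left(h \right)} = \frac{1}{4}$
$P{\left(N \right)} = \frac{-8 + N}{N}$
$\left(\left(P{\left(g{\left(-2 \right)} \right)} - 672\right) + S\right)^{2} = \left(\left(\frac{1}{\frac{1}{4}} \left(-8 + \frac{1}{4}\right) - 672\right) - 19\right)^{2} = \left(\left(4 \left(- \frac{31}{4}\right) - 672\right) - 19\right)^{2} = \left(\left(-31 - 672\right) - 19\right)^{2} = \left(-703 - 19\right)^{2} = \left(-722\right)^{2} = 521284$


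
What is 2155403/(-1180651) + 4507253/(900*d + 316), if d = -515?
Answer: -6319840944855/546858652784 ≈ -11.557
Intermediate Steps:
2155403/(-1180651) + 4507253/(900*d + 316) = 2155403/(-1180651) + 4507253/(900*(-515) + 316) = 2155403*(-1/1180651) + 4507253/(-463500 + 316) = -2155403/1180651 + 4507253/(-463184) = -2155403/1180651 + 4507253*(-1/463184) = -2155403/1180651 - 4507253/463184 = -6319840944855/546858652784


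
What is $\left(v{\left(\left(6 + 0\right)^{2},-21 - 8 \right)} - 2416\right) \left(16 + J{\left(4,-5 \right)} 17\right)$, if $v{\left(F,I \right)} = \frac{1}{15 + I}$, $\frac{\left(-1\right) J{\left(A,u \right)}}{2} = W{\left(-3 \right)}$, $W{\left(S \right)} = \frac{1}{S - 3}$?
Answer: $- \frac{732875}{14} \approx -52348.0$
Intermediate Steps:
$W{\left(S \right)} = \frac{1}{-3 + S}$
$J{\left(A,u \right)} = \frac{1}{3}$ ($J{\left(A,u \right)} = - \frac{2}{-3 - 3} = - \frac{2}{-6} = \left(-2\right) \left(- \frac{1}{6}\right) = \frac{1}{3}$)
$\left(v{\left(\left(6 + 0\right)^{2},-21 - 8 \right)} - 2416\right) \left(16 + J{\left(4,-5 \right)} 17\right) = \left(\frac{1}{15 - 29} - 2416\right) \left(16 + \frac{1}{3} \cdot 17\right) = \left(\frac{1}{15 - 29} - 2416\right) \left(16 + \frac{17}{3}\right) = \left(\frac{1}{-14} - 2416\right) \frac{65}{3} = \left(- \frac{1}{14} - 2416\right) \frac{65}{3} = \left(- \frac{33825}{14}\right) \frac{65}{3} = - \frac{732875}{14}$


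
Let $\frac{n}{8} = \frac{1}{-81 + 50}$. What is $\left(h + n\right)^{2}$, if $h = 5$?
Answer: $\frac{21609}{961} \approx 22.486$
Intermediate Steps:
$n = - \frac{8}{31}$ ($n = \frac{8}{-81 + 50} = \frac{8}{-31} = 8 \left(- \frac{1}{31}\right) = - \frac{8}{31} \approx -0.25806$)
$\left(h + n\right)^{2} = \left(5 - \frac{8}{31}\right)^{2} = \left(\frac{147}{31}\right)^{2} = \frac{21609}{961}$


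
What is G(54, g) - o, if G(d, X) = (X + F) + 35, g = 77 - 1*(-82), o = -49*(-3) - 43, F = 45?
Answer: 135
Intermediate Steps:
o = 104 (o = 147 - 43 = 104)
g = 159 (g = 77 + 82 = 159)
G(d, X) = 80 + X (G(d, X) = (X + 45) + 35 = (45 + X) + 35 = 80 + X)
G(54, g) - o = (80 + 159) - 1*104 = 239 - 104 = 135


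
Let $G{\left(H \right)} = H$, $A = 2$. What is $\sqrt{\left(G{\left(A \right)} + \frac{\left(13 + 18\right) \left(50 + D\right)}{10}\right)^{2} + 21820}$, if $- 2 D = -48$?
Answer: $\frac{\sqrt{1884149}}{5} \approx 274.53$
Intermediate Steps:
$D = 24$ ($D = \left(- \frac{1}{2}\right) \left(-48\right) = 24$)
$\sqrt{\left(G{\left(A \right)} + \frac{\left(13 + 18\right) \left(50 + D\right)}{10}\right)^{2} + 21820} = \sqrt{\left(2 + \frac{\left(13 + 18\right) \left(50 + 24\right)}{10}\right)^{2} + 21820} = \sqrt{\left(2 + 31 \cdot 74 \cdot \frac{1}{10}\right)^{2} + 21820} = \sqrt{\left(2 + 2294 \cdot \frac{1}{10}\right)^{2} + 21820} = \sqrt{\left(2 + \frac{1147}{5}\right)^{2} + 21820} = \sqrt{\left(\frac{1157}{5}\right)^{2} + 21820} = \sqrt{\frac{1338649}{25} + 21820} = \sqrt{\frac{1884149}{25}} = \frac{\sqrt{1884149}}{5}$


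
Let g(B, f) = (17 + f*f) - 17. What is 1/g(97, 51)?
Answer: 1/2601 ≈ 0.00038447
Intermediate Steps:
g(B, f) = f**2 (g(B, f) = (17 + f**2) - 17 = f**2)
1/g(97, 51) = 1/(51**2) = 1/2601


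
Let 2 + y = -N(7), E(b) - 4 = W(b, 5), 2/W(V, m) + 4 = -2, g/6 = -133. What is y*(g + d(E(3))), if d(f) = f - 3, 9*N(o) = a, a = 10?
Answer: 66976/27 ≈ 2480.6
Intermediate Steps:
g = -798 (g = 6*(-133) = -798)
W(V, m) = -1/3 (W(V, m) = 2/(-4 - 2) = 2/(-6) = 2*(-1/6) = -1/3)
N(o) = 10/9 (N(o) = (1/9)*10 = 10/9)
E(b) = 11/3 (E(b) = 4 - 1/3 = 11/3)
y = -28/9 (y = -2 - 1*10/9 = -2 - 10/9 = -28/9 ≈ -3.1111)
d(f) = -3 + f
y*(g + d(E(3))) = -28*(-798 + (-3 + 11/3))/9 = -28*(-798 + 2/3)/9 = -28/9*(-2392/3) = 66976/27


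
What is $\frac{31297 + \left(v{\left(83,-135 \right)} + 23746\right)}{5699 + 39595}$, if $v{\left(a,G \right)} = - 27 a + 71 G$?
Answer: $\frac{43217}{45294} \approx 0.95414$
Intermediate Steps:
$\frac{31297 + \left(v{\left(83,-135 \right)} + 23746\right)}{5699 + 39595} = \frac{31297 + \left(\left(\left(-27\right) 83 + 71 \left(-135\right)\right) + 23746\right)}{5699 + 39595} = \frac{31297 + \left(\left(-2241 - 9585\right) + 23746\right)}{45294} = \left(31297 + \left(-11826 + 23746\right)\right) \frac{1}{45294} = \left(31297 + 11920\right) \frac{1}{45294} = 43217 \cdot \frac{1}{45294} = \frac{43217}{45294}$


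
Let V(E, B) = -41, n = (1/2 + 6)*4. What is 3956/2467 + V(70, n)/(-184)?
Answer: 829051/453928 ≈ 1.8264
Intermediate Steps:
n = 26 (n = (1*(½) + 6)*4 = (½ + 6)*4 = (13/2)*4 = 26)
3956/2467 + V(70, n)/(-184) = 3956/2467 - 41/(-184) = 3956*(1/2467) - 41*(-1/184) = 3956/2467 + 41/184 = 829051/453928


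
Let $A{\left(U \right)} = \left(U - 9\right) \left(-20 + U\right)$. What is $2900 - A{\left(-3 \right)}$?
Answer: $2624$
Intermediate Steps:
$A{\left(U \right)} = \left(-20 + U\right) \left(-9 + U\right)$ ($A{\left(U \right)} = \left(-9 + U\right) \left(-20 + U\right) = \left(-20 + U\right) \left(-9 + U\right)$)
$2900 - A{\left(-3 \right)} = 2900 - \left(180 + \left(-3\right)^{2} - -87\right) = 2900 - \left(180 + 9 + 87\right) = 2900 - 276 = 2624$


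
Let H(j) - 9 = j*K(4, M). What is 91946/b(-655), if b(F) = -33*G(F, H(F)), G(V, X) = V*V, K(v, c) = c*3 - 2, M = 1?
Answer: -91946/14157825 ≈ -0.0064944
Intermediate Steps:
K(v, c) = -2 + 3*c (K(v, c) = 3*c - 2 = -2 + 3*c)
H(j) = 9 + j (H(j) = 9 + j*(-2 + 3*1) = 9 + j*(-2 + 3) = 9 + j*1 = 9 + j)
G(V, X) = V²
b(F) = -33*F²
91946/b(-655) = 91946/((-33*(-655)²)) = 91946/((-33*429025)) = 91946/(-14157825) = 91946*(-1/14157825) = -91946/14157825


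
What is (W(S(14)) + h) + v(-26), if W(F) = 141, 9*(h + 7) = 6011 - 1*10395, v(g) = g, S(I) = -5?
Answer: -3412/9 ≈ -379.11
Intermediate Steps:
h = -4447/9 (h = -7 + (6011 - 1*10395)/9 = -7 + (6011 - 10395)/9 = -7 + (⅑)*(-4384) = -7 - 4384/9 = -4447/9 ≈ -494.11)
(W(S(14)) + h) + v(-26) = (141 - 4447/9) - 26 = -3178/9 - 26 = -3412/9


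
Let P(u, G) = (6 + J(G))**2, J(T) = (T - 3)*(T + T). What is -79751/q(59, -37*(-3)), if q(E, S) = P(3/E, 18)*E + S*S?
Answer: -79751/17601165 ≈ -0.0045310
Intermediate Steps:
J(T) = 2*T*(-3 + T) (J(T) = (-3 + T)*(2*T) = 2*T*(-3 + T))
P(u, G) = (6 + 2*G*(-3 + G))**2
q(E, S) = S**2 + 298116*E (q(E, S) = (4*(3 + 18*(-3 + 18))**2)*E + S*S = (4*(3 + 18*15)**2)*E + S**2 = (4*(3 + 270)**2)*E + S**2 = (4*273**2)*E + S**2 = (4*74529)*E + S**2 = 298116*E + S**2 = S**2 + 298116*E)
-79751/q(59, -37*(-3)) = -79751/((-37*(-3))**2 + 298116*59) = -79751/(111**2 + 17588844) = -79751/(12321 + 17588844) = -79751/17601165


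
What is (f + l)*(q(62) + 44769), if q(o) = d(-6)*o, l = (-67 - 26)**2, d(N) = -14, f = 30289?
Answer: 1709417138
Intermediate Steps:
l = 8649 (l = (-93)**2 = 8649)
q(o) = -14*o
(f + l)*(q(62) + 44769) = (30289 + 8649)*(-14*62 + 44769) = 38938*(-868 + 44769) = 38938*43901 = 1709417138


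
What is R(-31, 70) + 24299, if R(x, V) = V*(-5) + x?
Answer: 23918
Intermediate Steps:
R(x, V) = x - 5*V (R(x, V) = -5*V + x = x - 5*V)
R(-31, 70) + 24299 = (-31 - 5*70) + 24299 = (-31 - 350) + 24299 = -381 + 24299 = 23918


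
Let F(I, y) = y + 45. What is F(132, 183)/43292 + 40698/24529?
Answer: 23256453/13972493 ≈ 1.6644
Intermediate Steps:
F(I, y) = 45 + y
F(132, 183)/43292 + 40698/24529 = (45 + 183)/43292 + 40698/24529 = 228*(1/43292) + 40698*(1/24529) = 57/10823 + 2142/1291 = 23256453/13972493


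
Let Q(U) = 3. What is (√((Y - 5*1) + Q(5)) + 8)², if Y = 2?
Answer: 64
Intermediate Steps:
(√((Y - 5*1) + Q(5)) + 8)² = (√((2 - 5*1) + 3) + 8)² = (√((2 - 5) + 3) + 8)² = (√(-3 + 3) + 8)² = (√0 + 8)² = (0 + 8)² = 8² = 64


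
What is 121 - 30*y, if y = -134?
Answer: 4141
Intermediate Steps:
121 - 30*y = 121 - 30*(-134) = 121 + 4020 = 4141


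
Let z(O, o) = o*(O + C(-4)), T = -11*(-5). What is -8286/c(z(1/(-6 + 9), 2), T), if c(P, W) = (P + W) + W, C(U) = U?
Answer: -12429/154 ≈ -80.708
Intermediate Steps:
T = 55
z(O, o) = o*(-4 + O) (z(O, o) = o*(O - 4) = o*(-4 + O))
c(P, W) = P + 2*W
-8286/c(z(1/(-6 + 9), 2), T) = -8286/(2*(-4 + 1/(-6 + 9)) + 2*55) = -8286/(2*(-4 + 1/3) + 110) = -8286/(2*(-4 + ⅓) + 110) = -8286/(2*(-11/3) + 110) = -8286/(-22/3 + 110) = -8286/308/3 = -8286*3/308 = -12429/154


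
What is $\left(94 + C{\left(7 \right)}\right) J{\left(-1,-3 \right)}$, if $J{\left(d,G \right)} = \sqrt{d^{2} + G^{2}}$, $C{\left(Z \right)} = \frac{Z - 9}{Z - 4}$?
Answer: $\frac{280 \sqrt{10}}{3} \approx 295.15$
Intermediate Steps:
$C{\left(Z \right)} = \frac{-9 + Z}{-4 + Z}$
$J{\left(d,G \right)} = \sqrt{G^{2} + d^{2}}$
$\left(94 + C{\left(7 \right)}\right) J{\left(-1,-3 \right)} = \left(94 + \frac{-9 + 7}{-4 + 7}\right) \sqrt{\left(-3\right)^{2} + \left(-1\right)^{2}} = \left(94 + \frac{1}{3} \left(-2\right)\right) \sqrt{9 + 1} = \left(94 + \frac{1}{3} \left(-2\right)\right) \sqrt{10} = \left(94 - \frac{2}{3}\right) \sqrt{10} = \frac{280 \sqrt{10}}{3}$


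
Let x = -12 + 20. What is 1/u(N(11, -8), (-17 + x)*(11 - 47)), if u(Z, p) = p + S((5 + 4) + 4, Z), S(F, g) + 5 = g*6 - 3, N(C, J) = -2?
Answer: 1/304 ≈ 0.0032895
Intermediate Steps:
S(F, g) = -8 + 6*g (S(F, g) = -5 + (g*6 - 3) = -5 + (6*g - 3) = -5 + (-3 + 6*g) = -8 + 6*g)
x = 8
u(Z, p) = -8 + p + 6*Z (u(Z, p) = p + (-8 + 6*Z) = -8 + p + 6*Z)
1/u(N(11, -8), (-17 + x)*(11 - 47)) = 1/(-8 + (-17 + 8)*(11 - 47) + 6*(-2)) = 1/(-8 - 9*(-36) - 12) = 1/(-8 + 324 - 12) = 1/304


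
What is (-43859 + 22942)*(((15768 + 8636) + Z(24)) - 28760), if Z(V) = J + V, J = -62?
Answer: 91909298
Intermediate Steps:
Z(V) = -62 + V
(-43859 + 22942)*(((15768 + 8636) + Z(24)) - 28760) = (-43859 + 22942)*(((15768 + 8636) + (-62 + 24)) - 28760) = -20917*((24404 - 38) - 28760) = -20917*(24366 - 28760) = -20917*(-4394) = 91909298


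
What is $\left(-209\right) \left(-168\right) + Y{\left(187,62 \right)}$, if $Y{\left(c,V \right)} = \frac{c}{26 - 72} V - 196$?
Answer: $\frac{797271}{23} \approx 34664.0$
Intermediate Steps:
$Y{\left(c,V \right)} = -196 - \frac{V c}{46}$ ($Y{\left(c,V \right)} = \frac{c}{-46} V - 196 = - \frac{c}{46} V - 196 = - \frac{V c}{46} - 196 = -196 - \frac{V c}{46}$)
$\left(-209\right) \left(-168\right) + Y{\left(187,62 \right)} = \left(-209\right) \left(-168\right) - \left(196 + \frac{31}{23} \cdot 187\right) = 35112 - \frac{10305}{23} = \frac{797271}{23}$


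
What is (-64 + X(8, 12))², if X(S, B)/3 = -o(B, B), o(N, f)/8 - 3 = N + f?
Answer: 506944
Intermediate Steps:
o(N, f) = 24 + 8*N + 8*f (o(N, f) = 24 + 8*(N + f) = 24 + (8*N + 8*f) = 24 + 8*N + 8*f)
X(S, B) = -72 - 48*B (X(S, B) = 3*(-(24 + 8*B + 8*B)) = 3*(-(24 + 16*B)) = 3*(-24 - 16*B) = -72 - 48*B)
(-64 + X(8, 12))² = (-64 + (-72 - 48*12))² = (-64 + (-72 - 576))² = (-64 - 648)² = (-712)² = 506944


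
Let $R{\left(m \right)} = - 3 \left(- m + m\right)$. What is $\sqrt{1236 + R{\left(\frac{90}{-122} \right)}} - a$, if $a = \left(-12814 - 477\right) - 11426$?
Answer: $24717 + 2 \sqrt{309} \approx 24752.0$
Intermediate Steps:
$a = -24717$ ($a = -13291 - 11426 = -24717$)
$R{\left(m \right)} = 0$ ($R{\left(m \right)} = \left(-3\right) 0 = 0$)
$\sqrt{1236 + R{\left(\frac{90}{-122} \right)}} - a = \sqrt{1236 + 0} - -24717 = \sqrt{1236} + 24717 = 2 \sqrt{309} + 24717 = 24717 + 2 \sqrt{309}$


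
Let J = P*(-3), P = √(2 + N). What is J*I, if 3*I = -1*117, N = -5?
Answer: 117*I*√3 ≈ 202.65*I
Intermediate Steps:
P = I*√3 (P = √(2 - 5) = √(-3) = I*√3 ≈ 1.732*I)
I = -39 (I = (-1*117)/3 = (⅓)*(-117) = -39)
J = -3*I*√3 (J = (I*√3)*(-3) = -3*I*√3 ≈ -5.1962*I)
J*I = -3*I*√3*(-39) = 117*I*√3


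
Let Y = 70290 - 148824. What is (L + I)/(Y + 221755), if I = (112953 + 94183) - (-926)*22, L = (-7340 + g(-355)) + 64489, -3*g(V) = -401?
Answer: 854372/429663 ≈ 1.9885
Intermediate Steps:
g(V) = 401/3 (g(V) = -⅓*(-401) = 401/3)
L = 171848/3 (L = (-7340 + 401/3) + 64489 = -21619/3 + 64489 = 171848/3 ≈ 57283.)
Y = -78534
I = 227508 (I = 207136 - 1*(-20372) = 207136 + 20372 = 227508)
(L + I)/(Y + 221755) = (171848/3 + 227508)/(-78534 + 221755) = (854372/3)/143221 = (854372/3)*(1/143221) = 854372/429663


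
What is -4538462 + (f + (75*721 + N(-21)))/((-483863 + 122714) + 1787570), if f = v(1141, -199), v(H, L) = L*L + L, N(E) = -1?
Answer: -6473757411026/1426421 ≈ -4.5385e+6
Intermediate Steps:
v(H, L) = L + L**2 (v(H, L) = L**2 + L = L + L**2)
f = 39402 (f = -199*(1 - 199) = -199*(-198) = 39402)
-4538462 + (f + (75*721 + N(-21)))/((-483863 + 122714) + 1787570) = -4538462 + (39402 + (75*721 - 1))/((-483863 + 122714) + 1787570) = -4538462 + (39402 + (54075 - 1))/(-361149 + 1787570) = -4538462 + (39402 + 54074)/1426421 = -4538462 + 93476*(1/1426421) = -4538462 + 93476/1426421 = -6473757411026/1426421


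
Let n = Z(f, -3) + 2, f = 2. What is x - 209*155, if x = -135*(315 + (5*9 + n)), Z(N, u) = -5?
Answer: -80590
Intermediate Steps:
n = -3 (n = -5 + 2 = -3)
x = -48195 (x = -135*(315 + (5*9 - 3)) = -135*(315 + (45 - 3)) = -135*(315 + 42) = -135*357 = -48195)
x - 209*155 = -48195 - 209*155 = -48195 - 32395 = -80590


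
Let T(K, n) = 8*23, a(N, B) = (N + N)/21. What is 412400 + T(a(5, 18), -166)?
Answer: 412584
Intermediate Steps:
a(N, B) = 2*N/21 (a(N, B) = (2*N)*(1/21) = 2*N/21)
T(K, n) = 184
412400 + T(a(5, 18), -166) = 412400 + 184 = 412584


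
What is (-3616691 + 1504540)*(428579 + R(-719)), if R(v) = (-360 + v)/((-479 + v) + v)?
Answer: -1735315850104322/1917 ≈ -9.0523e+11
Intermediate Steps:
R(v) = (-360 + v)/(-479 + 2*v)
(-3616691 + 1504540)*(428579 + R(-719)) = (-3616691 + 1504540)*(428579 + (-360 - 719)/(-479 + 2*(-719))) = -2112151*(428579 - 1079/(-479 - 1438)) = -2112151*(428579 - 1079/(-1917)) = -2112151*(428579 - 1/1917*(-1079)) = -2112151*(428579 + 1079/1917) = -2112151*821587022/1917 = -1735315850104322/1917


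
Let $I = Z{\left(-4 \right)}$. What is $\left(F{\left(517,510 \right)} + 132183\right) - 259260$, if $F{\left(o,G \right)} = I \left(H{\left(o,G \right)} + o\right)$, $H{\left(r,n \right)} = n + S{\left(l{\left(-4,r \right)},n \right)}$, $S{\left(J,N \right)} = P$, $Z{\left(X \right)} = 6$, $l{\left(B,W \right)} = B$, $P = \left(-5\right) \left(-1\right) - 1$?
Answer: $-120891$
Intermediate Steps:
$P = 4$ ($P = 5 - 1 = 4$)
$I = 6$
$S{\left(J,N \right)} = 4$
$H{\left(r,n \right)} = 4 + n$ ($H{\left(r,n \right)} = n + 4 = 4 + n$)
$F{\left(o,G \right)} = 24 + 6 G + 6 o$ ($F{\left(o,G \right)} = 6 \left(\left(4 + G\right) + o\right) = 6 \left(4 + G + o\right) = 24 + 6 G + 6 o$)
$\left(F{\left(517,510 \right)} + 132183\right) - 259260 = \left(\left(24 + 6 \cdot 510 + 6 \cdot 517\right) + 132183\right) - 259260 = \left(\left(24 + 3060 + 3102\right) + 132183\right) - 259260 = \left(6186 + 132183\right) - 259260 = 138369 - 259260 = -120891$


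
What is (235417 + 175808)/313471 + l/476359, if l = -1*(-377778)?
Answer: 314313177213/149324732089 ≈ 2.1049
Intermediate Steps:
l = 377778
(235417 + 175808)/313471 + l/476359 = (235417 + 175808)/313471 + 377778/476359 = 411225*(1/313471) + 377778*(1/476359) = 411225/313471 + 377778/476359 = 314313177213/149324732089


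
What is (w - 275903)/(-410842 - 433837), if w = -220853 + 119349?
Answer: 377407/844679 ≈ 0.44681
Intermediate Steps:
w = -101504
(w - 275903)/(-410842 - 433837) = (-101504 - 275903)/(-410842 - 433837) = -377407/(-844679) = -377407*(-1/844679) = 377407/844679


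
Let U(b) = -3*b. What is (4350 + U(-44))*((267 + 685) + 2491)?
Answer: 15431526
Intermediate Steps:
(4350 + U(-44))*((267 + 685) + 2491) = (4350 - 3*(-44))*((267 + 685) + 2491) = (4350 + 132)*(952 + 2491) = 4482*3443 = 15431526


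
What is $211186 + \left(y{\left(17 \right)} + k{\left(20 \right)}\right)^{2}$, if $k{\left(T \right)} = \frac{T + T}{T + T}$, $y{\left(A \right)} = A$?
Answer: $211510$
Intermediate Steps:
$k{\left(T \right)} = 1$ ($k{\left(T \right)} = \frac{2 T}{2 T} = 2 T \frac{1}{2 T} = 1$)
$211186 + \left(y{\left(17 \right)} + k{\left(20 \right)}\right)^{2} = 211186 + \left(17 + 1\right)^{2} = 211186 + 18^{2} = 211186 + 324 = 211510$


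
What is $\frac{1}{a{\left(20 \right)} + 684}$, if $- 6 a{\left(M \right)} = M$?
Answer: $\frac{3}{2042} \approx 0.0014691$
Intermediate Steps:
$a{\left(M \right)} = - \frac{M}{6}$
$\frac{1}{a{\left(20 \right)} + 684} = \frac{1}{\left(- \frac{1}{6}\right) 20 + 684} = \frac{1}{- \frac{10}{3} + 684} = \frac{1}{\frac{2042}{3}} = \frac{3}{2042}$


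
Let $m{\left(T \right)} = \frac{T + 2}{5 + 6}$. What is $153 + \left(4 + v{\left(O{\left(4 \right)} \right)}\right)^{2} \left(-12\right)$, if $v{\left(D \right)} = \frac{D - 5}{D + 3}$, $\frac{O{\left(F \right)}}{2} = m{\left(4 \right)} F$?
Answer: $- \frac{67345}{2187} \approx -30.793$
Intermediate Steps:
$m{\left(T \right)} = \frac{2}{11} + \frac{T}{11}$ ($m{\left(T \right)} = \frac{2 + T}{11} = \left(2 + T\right) \frac{1}{11} = \frac{2}{11} + \frac{T}{11}$)
$O{\left(F \right)} = \frac{12 F}{11}$ ($O{\left(F \right)} = 2 \left(\frac{2}{11} + \frac{1}{11} \cdot 4\right) F = 2 \left(\frac{2}{11} + \frac{4}{11}\right) F = 2 \frac{6 F}{11} = \frac{12 F}{11}$)
$v{\left(D \right)} = \frac{-5 + D}{3 + D}$
$153 + \left(4 + v{\left(O{\left(4 \right)} \right)}\right)^{2} \left(-12\right) = 153 + \left(4 + \frac{-5 + \frac{12}{11} \cdot 4}{3 + \frac{12}{11} \cdot 4}\right)^{2} \left(-12\right) = 153 + \left(4 + \frac{-5 + \frac{48}{11}}{3 + \frac{48}{11}}\right)^{2} \left(-12\right) = 153 + \left(4 + \frac{1}{\frac{81}{11}} \left(- \frac{7}{11}\right)\right)^{2} \left(-12\right) = 153 + \left(4 + \frac{11}{81} \left(- \frac{7}{11}\right)\right)^{2} \left(-12\right) = 153 + \left(4 - \frac{7}{81}\right)^{2} \left(-12\right) = 153 + \left(\frac{317}{81}\right)^{2} \left(-12\right) = 153 + \frac{100489}{6561} \left(-12\right) = 153 - \frac{401956}{2187} = - \frac{67345}{2187}$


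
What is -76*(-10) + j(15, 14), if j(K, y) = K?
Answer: 775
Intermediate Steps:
-76*(-10) + j(15, 14) = -76*(-10) + 15 = 760 + 15 = 775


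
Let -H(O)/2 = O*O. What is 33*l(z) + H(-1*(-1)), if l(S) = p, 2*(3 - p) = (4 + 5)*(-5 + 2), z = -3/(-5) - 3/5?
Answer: 1085/2 ≈ 542.50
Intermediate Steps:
H(O) = -2*O² (H(O) = -2*O*O = -2*O²)
z = 0 (z = -3*(-⅕) - 3*⅕ = ⅗ - ⅗ = 0)
p = 33/2 (p = 3 - (4 + 5)*(-5 + 2)/2 = 3 - 9*(-3)/2 = 3 - ½*(-27) = 3 + 27/2 = 33/2 ≈ 16.500)
l(S) = 33/2
33*l(z) + H(-1*(-1)) = 33*(33/2) - 2*(-1*(-1))² = 1089/2 - 2*1² = 1089/2 - 2*1 = 1089/2 - 2 = 1085/2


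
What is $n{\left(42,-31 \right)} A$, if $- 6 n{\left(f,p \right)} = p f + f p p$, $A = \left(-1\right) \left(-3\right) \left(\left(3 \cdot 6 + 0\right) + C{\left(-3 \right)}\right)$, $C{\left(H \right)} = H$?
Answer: $-292950$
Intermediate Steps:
$A = 45$ ($A = \left(-1\right) \left(-3\right) \left(\left(3 \cdot 6 + 0\right) - 3\right) = 3 \left(\left(18 + 0\right) - 3\right) = 3 \left(18 - 3\right) = 3 \cdot 15 = 45$)
$n{\left(f,p \right)} = - \frac{f p}{6} - \frac{f p^{2}}{6}$ ($n{\left(f,p \right)} = - \frac{p f + f p p}{6} = - \frac{f p + f p^{2}}{6} = - \frac{f p}{6} - \frac{f p^{2}}{6}$)
$n{\left(42,-31 \right)} A = \left(- \frac{1}{6}\right) 42 \left(-31\right) \left(1 - 31\right) 45 = \left(- \frac{1}{6}\right) 42 \left(-31\right) \left(-30\right) 45 = \left(-6510\right) 45 = -292950$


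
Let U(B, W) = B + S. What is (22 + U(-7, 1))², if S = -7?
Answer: 64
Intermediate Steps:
U(B, W) = -7 + B (U(B, W) = B - 7 = -7 + B)
(22 + U(-7, 1))² = (22 + (-7 - 7))² = (22 - 14)² = 8² = 64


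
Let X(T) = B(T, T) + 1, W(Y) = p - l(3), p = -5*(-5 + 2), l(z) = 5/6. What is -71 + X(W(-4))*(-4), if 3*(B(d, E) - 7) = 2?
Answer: -317/3 ≈ -105.67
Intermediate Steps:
l(z) = 5/6 (l(z) = 5*(1/6) = 5/6)
p = 15 (p = -5*(-3) = 15)
B(d, E) = 23/3 (B(d, E) = 7 + (1/3)*2 = 7 + 2/3 = 23/3)
W(Y) = 85/6 (W(Y) = 15 - 1*5/6 = 15 - 5/6 = 85/6)
X(T) = 26/3 (X(T) = 23/3 + 1 = 26/3)
-71 + X(W(-4))*(-4) = -71 + (26/3)*(-4) = -71 - 104/3 = -317/3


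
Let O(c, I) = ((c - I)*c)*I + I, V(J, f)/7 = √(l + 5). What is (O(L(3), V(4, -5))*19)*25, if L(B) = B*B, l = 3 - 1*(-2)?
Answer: -2094750 + 272650*√10 ≈ -1.2326e+6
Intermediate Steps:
l = 5 (l = 3 + 2 = 5)
L(B) = B²
V(J, f) = 7*√10 (V(J, f) = 7*√(5 + 5) = 7*√10)
O(c, I) = I + I*c*(c - I) (O(c, I) = (c*(c - I))*I + I = I*c*(c - I) + I = I + I*c*(c - I))
(O(L(3), V(4, -5))*19)*25 = (((7*√10)*(1 + (3²)² - 1*7*√10*3²))*19)*25 = (((7*√10)*(1 + 9² - 1*7*√10*9))*19)*25 = (((7*√10)*(1 + 81 - 63*√10))*19)*25 = (((7*√10)*(82 - 63*√10))*19)*25 = ((7*√10*(82 - 63*√10))*19)*25 = (133*√10*(82 - 63*√10))*25 = 3325*√10*(82 - 63*√10)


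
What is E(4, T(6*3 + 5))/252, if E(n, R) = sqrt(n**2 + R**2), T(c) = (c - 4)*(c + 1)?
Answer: sqrt(12997)/63 ≈ 1.8096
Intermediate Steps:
T(c) = (1 + c)*(-4 + c) (T(c) = (-4 + c)*(1 + c) = (1 + c)*(-4 + c))
E(n, R) = sqrt(R**2 + n**2)
E(4, T(6*3 + 5))/252 = sqrt((-4 + (6*3 + 5)**2 - 3*(6*3 + 5))**2 + 4**2)/252 = sqrt((-4 + (18 + 5)**2 - 3*(18 + 5))**2 + 16)/252 = sqrt((-4 + 23**2 - 3*23)**2 + 16)/252 = sqrt((-4 + 529 - 69)**2 + 16)/252 = sqrt(456**2 + 16)/252 = sqrt(207936 + 16)/252 = sqrt(207952)/252 = (4*sqrt(12997))/252 = sqrt(12997)/63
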